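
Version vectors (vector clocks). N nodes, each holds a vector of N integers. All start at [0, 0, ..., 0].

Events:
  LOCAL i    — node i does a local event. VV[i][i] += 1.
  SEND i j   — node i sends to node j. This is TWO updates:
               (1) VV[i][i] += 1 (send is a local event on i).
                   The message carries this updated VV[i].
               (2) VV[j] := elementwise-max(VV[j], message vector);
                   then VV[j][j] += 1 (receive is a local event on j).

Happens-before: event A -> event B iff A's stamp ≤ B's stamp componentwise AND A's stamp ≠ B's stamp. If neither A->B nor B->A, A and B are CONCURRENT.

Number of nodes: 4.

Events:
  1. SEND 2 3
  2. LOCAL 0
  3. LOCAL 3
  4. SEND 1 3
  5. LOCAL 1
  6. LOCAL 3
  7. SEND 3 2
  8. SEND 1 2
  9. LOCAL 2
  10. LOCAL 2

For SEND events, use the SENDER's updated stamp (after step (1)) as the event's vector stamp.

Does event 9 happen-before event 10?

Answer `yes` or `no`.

Answer: yes

Derivation:
Initial: VV[0]=[0, 0, 0, 0]
Initial: VV[1]=[0, 0, 0, 0]
Initial: VV[2]=[0, 0, 0, 0]
Initial: VV[3]=[0, 0, 0, 0]
Event 1: SEND 2->3: VV[2][2]++ -> VV[2]=[0, 0, 1, 0], msg_vec=[0, 0, 1, 0]; VV[3]=max(VV[3],msg_vec) then VV[3][3]++ -> VV[3]=[0, 0, 1, 1]
Event 2: LOCAL 0: VV[0][0]++ -> VV[0]=[1, 0, 0, 0]
Event 3: LOCAL 3: VV[3][3]++ -> VV[3]=[0, 0, 1, 2]
Event 4: SEND 1->3: VV[1][1]++ -> VV[1]=[0, 1, 0, 0], msg_vec=[0, 1, 0, 0]; VV[3]=max(VV[3],msg_vec) then VV[3][3]++ -> VV[3]=[0, 1, 1, 3]
Event 5: LOCAL 1: VV[1][1]++ -> VV[1]=[0, 2, 0, 0]
Event 6: LOCAL 3: VV[3][3]++ -> VV[3]=[0, 1, 1, 4]
Event 7: SEND 3->2: VV[3][3]++ -> VV[3]=[0, 1, 1, 5], msg_vec=[0, 1, 1, 5]; VV[2]=max(VV[2],msg_vec) then VV[2][2]++ -> VV[2]=[0, 1, 2, 5]
Event 8: SEND 1->2: VV[1][1]++ -> VV[1]=[0, 3, 0, 0], msg_vec=[0, 3, 0, 0]; VV[2]=max(VV[2],msg_vec) then VV[2][2]++ -> VV[2]=[0, 3, 3, 5]
Event 9: LOCAL 2: VV[2][2]++ -> VV[2]=[0, 3, 4, 5]
Event 10: LOCAL 2: VV[2][2]++ -> VV[2]=[0, 3, 5, 5]
Event 9 stamp: [0, 3, 4, 5]
Event 10 stamp: [0, 3, 5, 5]
[0, 3, 4, 5] <= [0, 3, 5, 5]? True. Equal? False. Happens-before: True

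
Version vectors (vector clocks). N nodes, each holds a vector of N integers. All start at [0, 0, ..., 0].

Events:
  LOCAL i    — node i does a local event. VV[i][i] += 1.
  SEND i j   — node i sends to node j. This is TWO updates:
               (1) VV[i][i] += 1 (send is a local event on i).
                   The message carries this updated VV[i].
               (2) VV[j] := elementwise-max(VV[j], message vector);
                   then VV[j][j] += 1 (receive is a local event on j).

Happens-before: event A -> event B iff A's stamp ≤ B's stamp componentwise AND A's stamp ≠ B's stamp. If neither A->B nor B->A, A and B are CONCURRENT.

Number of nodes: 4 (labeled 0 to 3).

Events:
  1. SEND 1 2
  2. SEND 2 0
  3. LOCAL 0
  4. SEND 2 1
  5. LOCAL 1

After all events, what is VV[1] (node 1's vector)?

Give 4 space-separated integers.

Answer: 0 3 3 0

Derivation:
Initial: VV[0]=[0, 0, 0, 0]
Initial: VV[1]=[0, 0, 0, 0]
Initial: VV[2]=[0, 0, 0, 0]
Initial: VV[3]=[0, 0, 0, 0]
Event 1: SEND 1->2: VV[1][1]++ -> VV[1]=[0, 1, 0, 0], msg_vec=[0, 1, 0, 0]; VV[2]=max(VV[2],msg_vec) then VV[2][2]++ -> VV[2]=[0, 1, 1, 0]
Event 2: SEND 2->0: VV[2][2]++ -> VV[2]=[0, 1, 2, 0], msg_vec=[0, 1, 2, 0]; VV[0]=max(VV[0],msg_vec) then VV[0][0]++ -> VV[0]=[1, 1, 2, 0]
Event 3: LOCAL 0: VV[0][0]++ -> VV[0]=[2, 1, 2, 0]
Event 4: SEND 2->1: VV[2][2]++ -> VV[2]=[0, 1, 3, 0], msg_vec=[0, 1, 3, 0]; VV[1]=max(VV[1],msg_vec) then VV[1][1]++ -> VV[1]=[0, 2, 3, 0]
Event 5: LOCAL 1: VV[1][1]++ -> VV[1]=[0, 3, 3, 0]
Final vectors: VV[0]=[2, 1, 2, 0]; VV[1]=[0, 3, 3, 0]; VV[2]=[0, 1, 3, 0]; VV[3]=[0, 0, 0, 0]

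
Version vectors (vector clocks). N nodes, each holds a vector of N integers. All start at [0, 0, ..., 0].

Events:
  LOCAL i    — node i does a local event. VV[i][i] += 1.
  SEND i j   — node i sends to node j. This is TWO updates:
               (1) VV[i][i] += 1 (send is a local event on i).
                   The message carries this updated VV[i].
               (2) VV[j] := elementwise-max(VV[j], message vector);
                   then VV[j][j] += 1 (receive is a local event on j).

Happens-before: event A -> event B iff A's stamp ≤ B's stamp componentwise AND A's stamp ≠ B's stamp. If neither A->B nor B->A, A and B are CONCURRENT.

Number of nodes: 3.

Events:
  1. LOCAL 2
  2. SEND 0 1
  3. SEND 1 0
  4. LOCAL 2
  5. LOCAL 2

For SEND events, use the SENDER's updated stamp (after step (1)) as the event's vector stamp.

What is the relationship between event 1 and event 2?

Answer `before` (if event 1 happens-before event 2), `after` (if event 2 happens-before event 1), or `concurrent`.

Initial: VV[0]=[0, 0, 0]
Initial: VV[1]=[0, 0, 0]
Initial: VV[2]=[0, 0, 0]
Event 1: LOCAL 2: VV[2][2]++ -> VV[2]=[0, 0, 1]
Event 2: SEND 0->1: VV[0][0]++ -> VV[0]=[1, 0, 0], msg_vec=[1, 0, 0]; VV[1]=max(VV[1],msg_vec) then VV[1][1]++ -> VV[1]=[1, 1, 0]
Event 3: SEND 1->0: VV[1][1]++ -> VV[1]=[1, 2, 0], msg_vec=[1, 2, 0]; VV[0]=max(VV[0],msg_vec) then VV[0][0]++ -> VV[0]=[2, 2, 0]
Event 4: LOCAL 2: VV[2][2]++ -> VV[2]=[0, 0, 2]
Event 5: LOCAL 2: VV[2][2]++ -> VV[2]=[0, 0, 3]
Event 1 stamp: [0, 0, 1]
Event 2 stamp: [1, 0, 0]
[0, 0, 1] <= [1, 0, 0]? False
[1, 0, 0] <= [0, 0, 1]? False
Relation: concurrent

Answer: concurrent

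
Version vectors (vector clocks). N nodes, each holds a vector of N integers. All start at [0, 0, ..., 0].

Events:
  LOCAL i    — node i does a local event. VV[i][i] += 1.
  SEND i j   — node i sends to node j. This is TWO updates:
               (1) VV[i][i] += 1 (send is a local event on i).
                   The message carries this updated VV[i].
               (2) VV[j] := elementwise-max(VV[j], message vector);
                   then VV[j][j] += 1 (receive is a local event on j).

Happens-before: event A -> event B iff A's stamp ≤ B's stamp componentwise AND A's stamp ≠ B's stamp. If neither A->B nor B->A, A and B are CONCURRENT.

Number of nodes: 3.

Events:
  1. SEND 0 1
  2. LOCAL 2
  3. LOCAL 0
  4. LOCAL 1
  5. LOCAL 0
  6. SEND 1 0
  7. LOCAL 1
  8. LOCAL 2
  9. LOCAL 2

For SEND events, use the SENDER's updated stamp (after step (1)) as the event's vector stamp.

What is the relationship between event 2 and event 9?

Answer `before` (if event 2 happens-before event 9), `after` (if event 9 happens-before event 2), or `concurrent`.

Initial: VV[0]=[0, 0, 0]
Initial: VV[1]=[0, 0, 0]
Initial: VV[2]=[0, 0, 0]
Event 1: SEND 0->1: VV[0][0]++ -> VV[0]=[1, 0, 0], msg_vec=[1, 0, 0]; VV[1]=max(VV[1],msg_vec) then VV[1][1]++ -> VV[1]=[1, 1, 0]
Event 2: LOCAL 2: VV[2][2]++ -> VV[2]=[0, 0, 1]
Event 3: LOCAL 0: VV[0][0]++ -> VV[0]=[2, 0, 0]
Event 4: LOCAL 1: VV[1][1]++ -> VV[1]=[1, 2, 0]
Event 5: LOCAL 0: VV[0][0]++ -> VV[0]=[3, 0, 0]
Event 6: SEND 1->0: VV[1][1]++ -> VV[1]=[1, 3, 0], msg_vec=[1, 3, 0]; VV[0]=max(VV[0],msg_vec) then VV[0][0]++ -> VV[0]=[4, 3, 0]
Event 7: LOCAL 1: VV[1][1]++ -> VV[1]=[1, 4, 0]
Event 8: LOCAL 2: VV[2][2]++ -> VV[2]=[0, 0, 2]
Event 9: LOCAL 2: VV[2][2]++ -> VV[2]=[0, 0, 3]
Event 2 stamp: [0, 0, 1]
Event 9 stamp: [0, 0, 3]
[0, 0, 1] <= [0, 0, 3]? True
[0, 0, 3] <= [0, 0, 1]? False
Relation: before

Answer: before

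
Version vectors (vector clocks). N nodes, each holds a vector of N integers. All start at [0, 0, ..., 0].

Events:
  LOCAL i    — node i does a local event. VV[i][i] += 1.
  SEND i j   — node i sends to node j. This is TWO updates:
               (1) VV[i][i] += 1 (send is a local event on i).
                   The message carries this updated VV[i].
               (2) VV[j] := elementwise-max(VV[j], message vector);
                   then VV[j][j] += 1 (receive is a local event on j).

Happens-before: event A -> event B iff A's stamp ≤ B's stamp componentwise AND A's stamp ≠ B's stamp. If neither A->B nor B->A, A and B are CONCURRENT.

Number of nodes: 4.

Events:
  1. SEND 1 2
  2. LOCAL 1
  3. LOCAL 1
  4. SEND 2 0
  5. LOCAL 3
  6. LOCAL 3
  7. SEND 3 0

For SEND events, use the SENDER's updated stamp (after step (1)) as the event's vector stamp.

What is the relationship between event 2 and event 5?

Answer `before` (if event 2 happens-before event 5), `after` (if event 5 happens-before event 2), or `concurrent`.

Initial: VV[0]=[0, 0, 0, 0]
Initial: VV[1]=[0, 0, 0, 0]
Initial: VV[2]=[0, 0, 0, 0]
Initial: VV[3]=[0, 0, 0, 0]
Event 1: SEND 1->2: VV[1][1]++ -> VV[1]=[0, 1, 0, 0], msg_vec=[0, 1, 0, 0]; VV[2]=max(VV[2],msg_vec) then VV[2][2]++ -> VV[2]=[0, 1, 1, 0]
Event 2: LOCAL 1: VV[1][1]++ -> VV[1]=[0, 2, 0, 0]
Event 3: LOCAL 1: VV[1][1]++ -> VV[1]=[0, 3, 0, 0]
Event 4: SEND 2->0: VV[2][2]++ -> VV[2]=[0, 1, 2, 0], msg_vec=[0, 1, 2, 0]; VV[0]=max(VV[0],msg_vec) then VV[0][0]++ -> VV[0]=[1, 1, 2, 0]
Event 5: LOCAL 3: VV[3][3]++ -> VV[3]=[0, 0, 0, 1]
Event 6: LOCAL 3: VV[3][3]++ -> VV[3]=[0, 0, 0, 2]
Event 7: SEND 3->0: VV[3][3]++ -> VV[3]=[0, 0, 0, 3], msg_vec=[0, 0, 0, 3]; VV[0]=max(VV[0],msg_vec) then VV[0][0]++ -> VV[0]=[2, 1, 2, 3]
Event 2 stamp: [0, 2, 0, 0]
Event 5 stamp: [0, 0, 0, 1]
[0, 2, 0, 0] <= [0, 0, 0, 1]? False
[0, 0, 0, 1] <= [0, 2, 0, 0]? False
Relation: concurrent

Answer: concurrent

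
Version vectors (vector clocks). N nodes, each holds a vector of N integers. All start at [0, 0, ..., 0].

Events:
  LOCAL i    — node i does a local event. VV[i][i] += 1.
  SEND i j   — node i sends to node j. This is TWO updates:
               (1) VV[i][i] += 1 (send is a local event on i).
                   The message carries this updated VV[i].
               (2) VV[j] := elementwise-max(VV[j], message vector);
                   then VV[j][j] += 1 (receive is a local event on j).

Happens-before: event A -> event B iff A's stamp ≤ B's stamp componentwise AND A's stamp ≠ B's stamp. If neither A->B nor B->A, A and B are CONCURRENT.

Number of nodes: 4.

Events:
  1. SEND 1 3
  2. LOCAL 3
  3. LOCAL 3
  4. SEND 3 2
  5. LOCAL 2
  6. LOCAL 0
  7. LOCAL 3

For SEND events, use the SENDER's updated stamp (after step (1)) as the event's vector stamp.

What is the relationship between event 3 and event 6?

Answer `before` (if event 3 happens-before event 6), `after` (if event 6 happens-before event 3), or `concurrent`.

Initial: VV[0]=[0, 0, 0, 0]
Initial: VV[1]=[0, 0, 0, 0]
Initial: VV[2]=[0, 0, 0, 0]
Initial: VV[3]=[0, 0, 0, 0]
Event 1: SEND 1->3: VV[1][1]++ -> VV[1]=[0, 1, 0, 0], msg_vec=[0, 1, 0, 0]; VV[3]=max(VV[3],msg_vec) then VV[3][3]++ -> VV[3]=[0, 1, 0, 1]
Event 2: LOCAL 3: VV[3][3]++ -> VV[3]=[0, 1, 0, 2]
Event 3: LOCAL 3: VV[3][3]++ -> VV[3]=[0, 1, 0, 3]
Event 4: SEND 3->2: VV[3][3]++ -> VV[3]=[0, 1, 0, 4], msg_vec=[0, 1, 0, 4]; VV[2]=max(VV[2],msg_vec) then VV[2][2]++ -> VV[2]=[0, 1, 1, 4]
Event 5: LOCAL 2: VV[2][2]++ -> VV[2]=[0, 1, 2, 4]
Event 6: LOCAL 0: VV[0][0]++ -> VV[0]=[1, 0, 0, 0]
Event 7: LOCAL 3: VV[3][3]++ -> VV[3]=[0, 1, 0, 5]
Event 3 stamp: [0, 1, 0, 3]
Event 6 stamp: [1, 0, 0, 0]
[0, 1, 0, 3] <= [1, 0, 0, 0]? False
[1, 0, 0, 0] <= [0, 1, 0, 3]? False
Relation: concurrent

Answer: concurrent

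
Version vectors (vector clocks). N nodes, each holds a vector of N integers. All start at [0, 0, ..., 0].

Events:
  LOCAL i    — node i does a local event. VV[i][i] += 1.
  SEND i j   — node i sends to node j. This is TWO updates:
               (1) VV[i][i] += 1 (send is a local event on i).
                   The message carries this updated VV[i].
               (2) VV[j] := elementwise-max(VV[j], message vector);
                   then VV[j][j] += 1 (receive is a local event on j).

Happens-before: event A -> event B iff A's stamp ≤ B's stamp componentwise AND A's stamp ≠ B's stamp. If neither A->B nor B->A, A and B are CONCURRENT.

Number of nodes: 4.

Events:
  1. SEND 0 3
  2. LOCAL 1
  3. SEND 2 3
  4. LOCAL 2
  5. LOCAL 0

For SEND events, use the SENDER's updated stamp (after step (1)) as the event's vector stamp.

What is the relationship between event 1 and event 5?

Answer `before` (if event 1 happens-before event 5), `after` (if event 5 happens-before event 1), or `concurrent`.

Initial: VV[0]=[0, 0, 0, 0]
Initial: VV[1]=[0, 0, 0, 0]
Initial: VV[2]=[0, 0, 0, 0]
Initial: VV[3]=[0, 0, 0, 0]
Event 1: SEND 0->3: VV[0][0]++ -> VV[0]=[1, 0, 0, 0], msg_vec=[1, 0, 0, 0]; VV[3]=max(VV[3],msg_vec) then VV[3][3]++ -> VV[3]=[1, 0, 0, 1]
Event 2: LOCAL 1: VV[1][1]++ -> VV[1]=[0, 1, 0, 0]
Event 3: SEND 2->3: VV[2][2]++ -> VV[2]=[0, 0, 1, 0], msg_vec=[0, 0, 1, 0]; VV[3]=max(VV[3],msg_vec) then VV[3][3]++ -> VV[3]=[1, 0, 1, 2]
Event 4: LOCAL 2: VV[2][2]++ -> VV[2]=[0, 0, 2, 0]
Event 5: LOCAL 0: VV[0][0]++ -> VV[0]=[2, 0, 0, 0]
Event 1 stamp: [1, 0, 0, 0]
Event 5 stamp: [2, 0, 0, 0]
[1, 0, 0, 0] <= [2, 0, 0, 0]? True
[2, 0, 0, 0] <= [1, 0, 0, 0]? False
Relation: before

Answer: before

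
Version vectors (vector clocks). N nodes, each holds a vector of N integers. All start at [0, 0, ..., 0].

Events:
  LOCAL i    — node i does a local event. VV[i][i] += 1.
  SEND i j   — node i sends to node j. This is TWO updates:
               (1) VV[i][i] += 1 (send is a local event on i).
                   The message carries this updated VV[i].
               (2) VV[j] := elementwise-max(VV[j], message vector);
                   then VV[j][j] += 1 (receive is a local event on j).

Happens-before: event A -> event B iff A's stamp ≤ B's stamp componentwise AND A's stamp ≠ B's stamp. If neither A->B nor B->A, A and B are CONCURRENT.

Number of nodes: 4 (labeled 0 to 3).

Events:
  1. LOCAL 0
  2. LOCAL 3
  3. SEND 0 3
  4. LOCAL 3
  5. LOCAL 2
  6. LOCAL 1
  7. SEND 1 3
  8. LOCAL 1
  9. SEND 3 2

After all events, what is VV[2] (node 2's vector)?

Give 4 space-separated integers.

Answer: 2 2 2 5

Derivation:
Initial: VV[0]=[0, 0, 0, 0]
Initial: VV[1]=[0, 0, 0, 0]
Initial: VV[2]=[0, 0, 0, 0]
Initial: VV[3]=[0, 0, 0, 0]
Event 1: LOCAL 0: VV[0][0]++ -> VV[0]=[1, 0, 0, 0]
Event 2: LOCAL 3: VV[3][3]++ -> VV[3]=[0, 0, 0, 1]
Event 3: SEND 0->3: VV[0][0]++ -> VV[0]=[2, 0, 0, 0], msg_vec=[2, 0, 0, 0]; VV[3]=max(VV[3],msg_vec) then VV[3][3]++ -> VV[3]=[2, 0, 0, 2]
Event 4: LOCAL 3: VV[3][3]++ -> VV[3]=[2, 0, 0, 3]
Event 5: LOCAL 2: VV[2][2]++ -> VV[2]=[0, 0, 1, 0]
Event 6: LOCAL 1: VV[1][1]++ -> VV[1]=[0, 1, 0, 0]
Event 7: SEND 1->3: VV[1][1]++ -> VV[1]=[0, 2, 0, 0], msg_vec=[0, 2, 0, 0]; VV[3]=max(VV[3],msg_vec) then VV[3][3]++ -> VV[3]=[2, 2, 0, 4]
Event 8: LOCAL 1: VV[1][1]++ -> VV[1]=[0, 3, 0, 0]
Event 9: SEND 3->2: VV[3][3]++ -> VV[3]=[2, 2, 0, 5], msg_vec=[2, 2, 0, 5]; VV[2]=max(VV[2],msg_vec) then VV[2][2]++ -> VV[2]=[2, 2, 2, 5]
Final vectors: VV[0]=[2, 0, 0, 0]; VV[1]=[0, 3, 0, 0]; VV[2]=[2, 2, 2, 5]; VV[3]=[2, 2, 0, 5]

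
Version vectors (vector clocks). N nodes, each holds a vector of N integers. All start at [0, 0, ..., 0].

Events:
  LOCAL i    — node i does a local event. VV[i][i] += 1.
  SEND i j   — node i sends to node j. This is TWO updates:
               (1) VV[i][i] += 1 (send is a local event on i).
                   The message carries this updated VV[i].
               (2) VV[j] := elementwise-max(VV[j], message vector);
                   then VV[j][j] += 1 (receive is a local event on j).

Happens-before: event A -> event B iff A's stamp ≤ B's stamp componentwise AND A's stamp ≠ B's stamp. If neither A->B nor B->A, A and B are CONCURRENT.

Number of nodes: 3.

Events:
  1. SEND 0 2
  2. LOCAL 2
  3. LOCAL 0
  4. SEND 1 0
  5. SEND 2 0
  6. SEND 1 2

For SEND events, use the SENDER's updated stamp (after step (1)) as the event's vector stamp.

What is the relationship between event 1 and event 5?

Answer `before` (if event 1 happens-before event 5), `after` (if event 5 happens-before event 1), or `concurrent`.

Answer: before

Derivation:
Initial: VV[0]=[0, 0, 0]
Initial: VV[1]=[0, 0, 0]
Initial: VV[2]=[0, 0, 0]
Event 1: SEND 0->2: VV[0][0]++ -> VV[0]=[1, 0, 0], msg_vec=[1, 0, 0]; VV[2]=max(VV[2],msg_vec) then VV[2][2]++ -> VV[2]=[1, 0, 1]
Event 2: LOCAL 2: VV[2][2]++ -> VV[2]=[1, 0, 2]
Event 3: LOCAL 0: VV[0][0]++ -> VV[0]=[2, 0, 0]
Event 4: SEND 1->0: VV[1][1]++ -> VV[1]=[0, 1, 0], msg_vec=[0, 1, 0]; VV[0]=max(VV[0],msg_vec) then VV[0][0]++ -> VV[0]=[3, 1, 0]
Event 5: SEND 2->0: VV[2][2]++ -> VV[2]=[1, 0, 3], msg_vec=[1, 0, 3]; VV[0]=max(VV[0],msg_vec) then VV[0][0]++ -> VV[0]=[4, 1, 3]
Event 6: SEND 1->2: VV[1][1]++ -> VV[1]=[0, 2, 0], msg_vec=[0, 2, 0]; VV[2]=max(VV[2],msg_vec) then VV[2][2]++ -> VV[2]=[1, 2, 4]
Event 1 stamp: [1, 0, 0]
Event 5 stamp: [1, 0, 3]
[1, 0, 0] <= [1, 0, 3]? True
[1, 0, 3] <= [1, 0, 0]? False
Relation: before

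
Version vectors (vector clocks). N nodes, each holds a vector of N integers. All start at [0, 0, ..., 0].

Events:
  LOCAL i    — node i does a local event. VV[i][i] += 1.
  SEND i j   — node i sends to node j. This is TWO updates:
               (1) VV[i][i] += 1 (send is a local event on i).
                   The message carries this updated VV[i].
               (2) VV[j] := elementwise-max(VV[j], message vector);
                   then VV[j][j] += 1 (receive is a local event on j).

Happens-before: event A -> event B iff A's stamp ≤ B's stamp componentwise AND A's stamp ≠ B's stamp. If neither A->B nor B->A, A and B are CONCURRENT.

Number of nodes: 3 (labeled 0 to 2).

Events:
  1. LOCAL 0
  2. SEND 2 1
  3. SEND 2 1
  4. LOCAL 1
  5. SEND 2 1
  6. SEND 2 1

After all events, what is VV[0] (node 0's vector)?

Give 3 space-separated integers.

Answer: 1 0 0

Derivation:
Initial: VV[0]=[0, 0, 0]
Initial: VV[1]=[0, 0, 0]
Initial: VV[2]=[0, 0, 0]
Event 1: LOCAL 0: VV[0][0]++ -> VV[0]=[1, 0, 0]
Event 2: SEND 2->1: VV[2][2]++ -> VV[2]=[0, 0, 1], msg_vec=[0, 0, 1]; VV[1]=max(VV[1],msg_vec) then VV[1][1]++ -> VV[1]=[0, 1, 1]
Event 3: SEND 2->1: VV[2][2]++ -> VV[2]=[0, 0, 2], msg_vec=[0, 0, 2]; VV[1]=max(VV[1],msg_vec) then VV[1][1]++ -> VV[1]=[0, 2, 2]
Event 4: LOCAL 1: VV[1][1]++ -> VV[1]=[0, 3, 2]
Event 5: SEND 2->1: VV[2][2]++ -> VV[2]=[0, 0, 3], msg_vec=[0, 0, 3]; VV[1]=max(VV[1],msg_vec) then VV[1][1]++ -> VV[1]=[0, 4, 3]
Event 6: SEND 2->1: VV[2][2]++ -> VV[2]=[0, 0, 4], msg_vec=[0, 0, 4]; VV[1]=max(VV[1],msg_vec) then VV[1][1]++ -> VV[1]=[0, 5, 4]
Final vectors: VV[0]=[1, 0, 0]; VV[1]=[0, 5, 4]; VV[2]=[0, 0, 4]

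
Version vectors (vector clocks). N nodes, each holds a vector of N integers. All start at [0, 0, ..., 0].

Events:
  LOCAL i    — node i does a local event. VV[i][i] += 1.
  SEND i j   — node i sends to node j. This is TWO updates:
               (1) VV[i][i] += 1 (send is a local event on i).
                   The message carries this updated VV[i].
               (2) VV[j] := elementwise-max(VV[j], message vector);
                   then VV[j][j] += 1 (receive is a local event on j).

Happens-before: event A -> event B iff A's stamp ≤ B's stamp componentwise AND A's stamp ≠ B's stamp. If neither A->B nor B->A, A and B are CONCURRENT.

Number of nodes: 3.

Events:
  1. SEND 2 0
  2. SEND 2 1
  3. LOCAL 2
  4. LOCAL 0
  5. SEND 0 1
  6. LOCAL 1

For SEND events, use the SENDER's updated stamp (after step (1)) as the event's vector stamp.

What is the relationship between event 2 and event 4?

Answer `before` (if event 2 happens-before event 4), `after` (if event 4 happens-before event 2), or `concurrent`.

Answer: concurrent

Derivation:
Initial: VV[0]=[0, 0, 0]
Initial: VV[1]=[0, 0, 0]
Initial: VV[2]=[0, 0, 0]
Event 1: SEND 2->0: VV[2][2]++ -> VV[2]=[0, 0, 1], msg_vec=[0, 0, 1]; VV[0]=max(VV[0],msg_vec) then VV[0][0]++ -> VV[0]=[1, 0, 1]
Event 2: SEND 2->1: VV[2][2]++ -> VV[2]=[0, 0, 2], msg_vec=[0, 0, 2]; VV[1]=max(VV[1],msg_vec) then VV[1][1]++ -> VV[1]=[0, 1, 2]
Event 3: LOCAL 2: VV[2][2]++ -> VV[2]=[0, 0, 3]
Event 4: LOCAL 0: VV[0][0]++ -> VV[0]=[2, 0, 1]
Event 5: SEND 0->1: VV[0][0]++ -> VV[0]=[3, 0, 1], msg_vec=[3, 0, 1]; VV[1]=max(VV[1],msg_vec) then VV[1][1]++ -> VV[1]=[3, 2, 2]
Event 6: LOCAL 1: VV[1][1]++ -> VV[1]=[3, 3, 2]
Event 2 stamp: [0, 0, 2]
Event 4 stamp: [2, 0, 1]
[0, 0, 2] <= [2, 0, 1]? False
[2, 0, 1] <= [0, 0, 2]? False
Relation: concurrent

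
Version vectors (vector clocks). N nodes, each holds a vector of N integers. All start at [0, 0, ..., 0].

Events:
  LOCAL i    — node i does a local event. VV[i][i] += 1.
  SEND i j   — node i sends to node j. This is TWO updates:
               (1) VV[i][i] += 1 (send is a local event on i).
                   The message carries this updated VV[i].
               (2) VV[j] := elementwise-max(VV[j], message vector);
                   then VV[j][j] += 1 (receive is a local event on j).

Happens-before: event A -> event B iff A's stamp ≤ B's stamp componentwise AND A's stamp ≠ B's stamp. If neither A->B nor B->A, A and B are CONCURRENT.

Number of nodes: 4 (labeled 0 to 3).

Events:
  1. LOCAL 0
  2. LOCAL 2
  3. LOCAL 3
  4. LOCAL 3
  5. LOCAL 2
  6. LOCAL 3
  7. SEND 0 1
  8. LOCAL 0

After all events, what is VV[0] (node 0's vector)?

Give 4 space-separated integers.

Answer: 3 0 0 0

Derivation:
Initial: VV[0]=[0, 0, 0, 0]
Initial: VV[1]=[0, 0, 0, 0]
Initial: VV[2]=[0, 0, 0, 0]
Initial: VV[3]=[0, 0, 0, 0]
Event 1: LOCAL 0: VV[0][0]++ -> VV[0]=[1, 0, 0, 0]
Event 2: LOCAL 2: VV[2][2]++ -> VV[2]=[0, 0, 1, 0]
Event 3: LOCAL 3: VV[3][3]++ -> VV[3]=[0, 0, 0, 1]
Event 4: LOCAL 3: VV[3][3]++ -> VV[3]=[0, 0, 0, 2]
Event 5: LOCAL 2: VV[2][2]++ -> VV[2]=[0, 0, 2, 0]
Event 6: LOCAL 3: VV[3][3]++ -> VV[3]=[0, 0, 0, 3]
Event 7: SEND 0->1: VV[0][0]++ -> VV[0]=[2, 0, 0, 0], msg_vec=[2, 0, 0, 0]; VV[1]=max(VV[1],msg_vec) then VV[1][1]++ -> VV[1]=[2, 1, 0, 0]
Event 8: LOCAL 0: VV[0][0]++ -> VV[0]=[3, 0, 0, 0]
Final vectors: VV[0]=[3, 0, 0, 0]; VV[1]=[2, 1, 0, 0]; VV[2]=[0, 0, 2, 0]; VV[3]=[0, 0, 0, 3]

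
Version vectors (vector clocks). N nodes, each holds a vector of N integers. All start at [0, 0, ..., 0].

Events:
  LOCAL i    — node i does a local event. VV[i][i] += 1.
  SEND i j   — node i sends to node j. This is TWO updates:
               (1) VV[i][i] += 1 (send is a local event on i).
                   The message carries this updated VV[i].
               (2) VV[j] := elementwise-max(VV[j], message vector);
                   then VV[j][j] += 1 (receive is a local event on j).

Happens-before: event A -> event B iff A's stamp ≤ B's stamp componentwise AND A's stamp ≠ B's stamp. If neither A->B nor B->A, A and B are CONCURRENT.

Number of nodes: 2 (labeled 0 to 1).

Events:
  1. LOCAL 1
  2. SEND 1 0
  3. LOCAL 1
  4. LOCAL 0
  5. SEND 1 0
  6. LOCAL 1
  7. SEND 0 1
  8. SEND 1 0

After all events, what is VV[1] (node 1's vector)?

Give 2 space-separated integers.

Answer: 4 7

Derivation:
Initial: VV[0]=[0, 0]
Initial: VV[1]=[0, 0]
Event 1: LOCAL 1: VV[1][1]++ -> VV[1]=[0, 1]
Event 2: SEND 1->0: VV[1][1]++ -> VV[1]=[0, 2], msg_vec=[0, 2]; VV[0]=max(VV[0],msg_vec) then VV[0][0]++ -> VV[0]=[1, 2]
Event 3: LOCAL 1: VV[1][1]++ -> VV[1]=[0, 3]
Event 4: LOCAL 0: VV[0][0]++ -> VV[0]=[2, 2]
Event 5: SEND 1->0: VV[1][1]++ -> VV[1]=[0, 4], msg_vec=[0, 4]; VV[0]=max(VV[0],msg_vec) then VV[0][0]++ -> VV[0]=[3, 4]
Event 6: LOCAL 1: VV[1][1]++ -> VV[1]=[0, 5]
Event 7: SEND 0->1: VV[0][0]++ -> VV[0]=[4, 4], msg_vec=[4, 4]; VV[1]=max(VV[1],msg_vec) then VV[1][1]++ -> VV[1]=[4, 6]
Event 8: SEND 1->0: VV[1][1]++ -> VV[1]=[4, 7], msg_vec=[4, 7]; VV[0]=max(VV[0],msg_vec) then VV[0][0]++ -> VV[0]=[5, 7]
Final vectors: VV[0]=[5, 7]; VV[1]=[4, 7]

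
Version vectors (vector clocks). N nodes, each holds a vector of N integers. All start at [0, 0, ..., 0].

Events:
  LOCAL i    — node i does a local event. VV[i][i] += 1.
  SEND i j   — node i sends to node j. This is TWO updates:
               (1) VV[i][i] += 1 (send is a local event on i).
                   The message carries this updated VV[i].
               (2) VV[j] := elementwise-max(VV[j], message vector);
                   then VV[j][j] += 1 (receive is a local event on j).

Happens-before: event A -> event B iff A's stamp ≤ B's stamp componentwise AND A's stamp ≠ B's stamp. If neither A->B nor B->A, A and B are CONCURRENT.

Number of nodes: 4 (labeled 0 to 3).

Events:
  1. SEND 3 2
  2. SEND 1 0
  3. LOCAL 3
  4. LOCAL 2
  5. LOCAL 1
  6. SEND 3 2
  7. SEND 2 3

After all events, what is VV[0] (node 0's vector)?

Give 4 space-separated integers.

Initial: VV[0]=[0, 0, 0, 0]
Initial: VV[1]=[0, 0, 0, 0]
Initial: VV[2]=[0, 0, 0, 0]
Initial: VV[3]=[0, 0, 0, 0]
Event 1: SEND 3->2: VV[3][3]++ -> VV[3]=[0, 0, 0, 1], msg_vec=[0, 0, 0, 1]; VV[2]=max(VV[2],msg_vec) then VV[2][2]++ -> VV[2]=[0, 0, 1, 1]
Event 2: SEND 1->0: VV[1][1]++ -> VV[1]=[0, 1, 0, 0], msg_vec=[0, 1, 0, 0]; VV[0]=max(VV[0],msg_vec) then VV[0][0]++ -> VV[0]=[1, 1, 0, 0]
Event 3: LOCAL 3: VV[3][3]++ -> VV[3]=[0, 0, 0, 2]
Event 4: LOCAL 2: VV[2][2]++ -> VV[2]=[0, 0, 2, 1]
Event 5: LOCAL 1: VV[1][1]++ -> VV[1]=[0, 2, 0, 0]
Event 6: SEND 3->2: VV[3][3]++ -> VV[3]=[0, 0, 0, 3], msg_vec=[0, 0, 0, 3]; VV[2]=max(VV[2],msg_vec) then VV[2][2]++ -> VV[2]=[0, 0, 3, 3]
Event 7: SEND 2->3: VV[2][2]++ -> VV[2]=[0, 0, 4, 3], msg_vec=[0, 0, 4, 3]; VV[3]=max(VV[3],msg_vec) then VV[3][3]++ -> VV[3]=[0, 0, 4, 4]
Final vectors: VV[0]=[1, 1, 0, 0]; VV[1]=[0, 2, 0, 0]; VV[2]=[0, 0, 4, 3]; VV[3]=[0, 0, 4, 4]

Answer: 1 1 0 0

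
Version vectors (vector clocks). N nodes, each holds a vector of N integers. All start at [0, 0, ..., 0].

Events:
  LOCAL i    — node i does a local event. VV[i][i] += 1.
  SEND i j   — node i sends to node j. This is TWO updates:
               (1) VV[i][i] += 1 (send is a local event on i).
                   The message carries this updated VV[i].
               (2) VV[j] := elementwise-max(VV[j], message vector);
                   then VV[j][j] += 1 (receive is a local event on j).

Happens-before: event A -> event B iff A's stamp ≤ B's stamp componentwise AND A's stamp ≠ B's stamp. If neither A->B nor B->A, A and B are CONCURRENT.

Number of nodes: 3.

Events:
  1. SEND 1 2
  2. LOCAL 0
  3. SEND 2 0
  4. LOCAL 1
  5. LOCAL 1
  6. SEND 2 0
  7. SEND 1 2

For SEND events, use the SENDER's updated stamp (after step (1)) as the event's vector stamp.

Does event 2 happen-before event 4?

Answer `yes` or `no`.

Answer: no

Derivation:
Initial: VV[0]=[0, 0, 0]
Initial: VV[1]=[0, 0, 0]
Initial: VV[2]=[0, 0, 0]
Event 1: SEND 1->2: VV[1][1]++ -> VV[1]=[0, 1, 0], msg_vec=[0, 1, 0]; VV[2]=max(VV[2],msg_vec) then VV[2][2]++ -> VV[2]=[0, 1, 1]
Event 2: LOCAL 0: VV[0][0]++ -> VV[0]=[1, 0, 0]
Event 3: SEND 2->0: VV[2][2]++ -> VV[2]=[0, 1, 2], msg_vec=[0, 1, 2]; VV[0]=max(VV[0],msg_vec) then VV[0][0]++ -> VV[0]=[2, 1, 2]
Event 4: LOCAL 1: VV[1][1]++ -> VV[1]=[0, 2, 0]
Event 5: LOCAL 1: VV[1][1]++ -> VV[1]=[0, 3, 0]
Event 6: SEND 2->0: VV[2][2]++ -> VV[2]=[0, 1, 3], msg_vec=[0, 1, 3]; VV[0]=max(VV[0],msg_vec) then VV[0][0]++ -> VV[0]=[3, 1, 3]
Event 7: SEND 1->2: VV[1][1]++ -> VV[1]=[0, 4, 0], msg_vec=[0, 4, 0]; VV[2]=max(VV[2],msg_vec) then VV[2][2]++ -> VV[2]=[0, 4, 4]
Event 2 stamp: [1, 0, 0]
Event 4 stamp: [0, 2, 0]
[1, 0, 0] <= [0, 2, 0]? False. Equal? False. Happens-before: False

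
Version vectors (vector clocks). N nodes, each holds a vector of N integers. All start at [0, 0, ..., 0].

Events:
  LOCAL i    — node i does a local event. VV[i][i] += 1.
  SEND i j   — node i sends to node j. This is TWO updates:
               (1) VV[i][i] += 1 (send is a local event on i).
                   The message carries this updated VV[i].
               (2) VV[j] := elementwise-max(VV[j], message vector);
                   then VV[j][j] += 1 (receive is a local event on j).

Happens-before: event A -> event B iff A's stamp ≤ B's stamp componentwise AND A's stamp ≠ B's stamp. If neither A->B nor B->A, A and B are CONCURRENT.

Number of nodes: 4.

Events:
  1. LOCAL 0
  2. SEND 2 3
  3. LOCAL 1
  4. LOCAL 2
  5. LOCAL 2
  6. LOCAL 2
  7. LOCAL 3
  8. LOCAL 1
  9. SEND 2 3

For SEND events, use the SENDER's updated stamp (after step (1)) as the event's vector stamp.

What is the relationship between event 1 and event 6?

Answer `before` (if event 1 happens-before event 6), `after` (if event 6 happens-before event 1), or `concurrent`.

Initial: VV[0]=[0, 0, 0, 0]
Initial: VV[1]=[0, 0, 0, 0]
Initial: VV[2]=[0, 0, 0, 0]
Initial: VV[3]=[0, 0, 0, 0]
Event 1: LOCAL 0: VV[0][0]++ -> VV[0]=[1, 0, 0, 0]
Event 2: SEND 2->3: VV[2][2]++ -> VV[2]=[0, 0, 1, 0], msg_vec=[0, 0, 1, 0]; VV[3]=max(VV[3],msg_vec) then VV[3][3]++ -> VV[3]=[0, 0, 1, 1]
Event 3: LOCAL 1: VV[1][1]++ -> VV[1]=[0, 1, 0, 0]
Event 4: LOCAL 2: VV[2][2]++ -> VV[2]=[0, 0, 2, 0]
Event 5: LOCAL 2: VV[2][2]++ -> VV[2]=[0, 0, 3, 0]
Event 6: LOCAL 2: VV[2][2]++ -> VV[2]=[0, 0, 4, 0]
Event 7: LOCAL 3: VV[3][3]++ -> VV[3]=[0, 0, 1, 2]
Event 8: LOCAL 1: VV[1][1]++ -> VV[1]=[0, 2, 0, 0]
Event 9: SEND 2->3: VV[2][2]++ -> VV[2]=[0, 0, 5, 0], msg_vec=[0, 0, 5, 0]; VV[3]=max(VV[3],msg_vec) then VV[3][3]++ -> VV[3]=[0, 0, 5, 3]
Event 1 stamp: [1, 0, 0, 0]
Event 6 stamp: [0, 0, 4, 0]
[1, 0, 0, 0] <= [0, 0, 4, 0]? False
[0, 0, 4, 0] <= [1, 0, 0, 0]? False
Relation: concurrent

Answer: concurrent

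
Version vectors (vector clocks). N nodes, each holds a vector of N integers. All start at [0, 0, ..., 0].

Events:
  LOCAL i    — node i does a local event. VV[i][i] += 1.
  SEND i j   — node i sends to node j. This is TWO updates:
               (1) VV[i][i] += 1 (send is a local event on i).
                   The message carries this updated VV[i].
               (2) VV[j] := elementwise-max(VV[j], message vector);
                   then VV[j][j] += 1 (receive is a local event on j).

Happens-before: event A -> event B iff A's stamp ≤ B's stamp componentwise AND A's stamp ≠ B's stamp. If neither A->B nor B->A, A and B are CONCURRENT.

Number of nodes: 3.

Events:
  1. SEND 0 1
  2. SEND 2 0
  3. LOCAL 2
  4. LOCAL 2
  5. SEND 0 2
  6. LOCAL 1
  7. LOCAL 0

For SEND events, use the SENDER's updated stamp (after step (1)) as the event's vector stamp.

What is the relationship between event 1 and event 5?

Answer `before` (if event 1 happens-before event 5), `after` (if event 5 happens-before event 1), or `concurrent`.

Answer: before

Derivation:
Initial: VV[0]=[0, 0, 0]
Initial: VV[1]=[0, 0, 0]
Initial: VV[2]=[0, 0, 0]
Event 1: SEND 0->1: VV[0][0]++ -> VV[0]=[1, 0, 0], msg_vec=[1, 0, 0]; VV[1]=max(VV[1],msg_vec) then VV[1][1]++ -> VV[1]=[1, 1, 0]
Event 2: SEND 2->0: VV[2][2]++ -> VV[2]=[0, 0, 1], msg_vec=[0, 0, 1]; VV[0]=max(VV[0],msg_vec) then VV[0][0]++ -> VV[0]=[2, 0, 1]
Event 3: LOCAL 2: VV[2][2]++ -> VV[2]=[0, 0, 2]
Event 4: LOCAL 2: VV[2][2]++ -> VV[2]=[0, 0, 3]
Event 5: SEND 0->2: VV[0][0]++ -> VV[0]=[3, 0, 1], msg_vec=[3, 0, 1]; VV[2]=max(VV[2],msg_vec) then VV[2][2]++ -> VV[2]=[3, 0, 4]
Event 6: LOCAL 1: VV[1][1]++ -> VV[1]=[1, 2, 0]
Event 7: LOCAL 0: VV[0][0]++ -> VV[0]=[4, 0, 1]
Event 1 stamp: [1, 0, 0]
Event 5 stamp: [3, 0, 1]
[1, 0, 0] <= [3, 0, 1]? True
[3, 0, 1] <= [1, 0, 0]? False
Relation: before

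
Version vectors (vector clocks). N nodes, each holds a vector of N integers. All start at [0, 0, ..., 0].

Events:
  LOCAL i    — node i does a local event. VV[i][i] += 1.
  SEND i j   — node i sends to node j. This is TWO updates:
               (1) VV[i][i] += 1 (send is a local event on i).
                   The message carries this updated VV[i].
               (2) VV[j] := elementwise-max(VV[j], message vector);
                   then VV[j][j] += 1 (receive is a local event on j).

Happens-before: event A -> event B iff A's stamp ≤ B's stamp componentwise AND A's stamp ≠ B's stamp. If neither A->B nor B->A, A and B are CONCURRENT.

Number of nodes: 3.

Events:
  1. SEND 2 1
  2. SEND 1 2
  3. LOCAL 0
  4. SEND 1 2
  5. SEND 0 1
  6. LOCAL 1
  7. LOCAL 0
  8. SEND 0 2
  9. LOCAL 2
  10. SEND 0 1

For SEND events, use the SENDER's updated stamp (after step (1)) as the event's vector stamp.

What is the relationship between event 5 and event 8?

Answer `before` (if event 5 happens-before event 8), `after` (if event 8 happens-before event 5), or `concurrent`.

Initial: VV[0]=[0, 0, 0]
Initial: VV[1]=[0, 0, 0]
Initial: VV[2]=[0, 0, 0]
Event 1: SEND 2->1: VV[2][2]++ -> VV[2]=[0, 0, 1], msg_vec=[0, 0, 1]; VV[1]=max(VV[1],msg_vec) then VV[1][1]++ -> VV[1]=[0, 1, 1]
Event 2: SEND 1->2: VV[1][1]++ -> VV[1]=[0, 2, 1], msg_vec=[0, 2, 1]; VV[2]=max(VV[2],msg_vec) then VV[2][2]++ -> VV[2]=[0, 2, 2]
Event 3: LOCAL 0: VV[0][0]++ -> VV[0]=[1, 0, 0]
Event 4: SEND 1->2: VV[1][1]++ -> VV[1]=[0, 3, 1], msg_vec=[0, 3, 1]; VV[2]=max(VV[2],msg_vec) then VV[2][2]++ -> VV[2]=[0, 3, 3]
Event 5: SEND 0->1: VV[0][0]++ -> VV[0]=[2, 0, 0], msg_vec=[2, 0, 0]; VV[1]=max(VV[1],msg_vec) then VV[1][1]++ -> VV[1]=[2, 4, 1]
Event 6: LOCAL 1: VV[1][1]++ -> VV[1]=[2, 5, 1]
Event 7: LOCAL 0: VV[0][0]++ -> VV[0]=[3, 0, 0]
Event 8: SEND 0->2: VV[0][0]++ -> VV[0]=[4, 0, 0], msg_vec=[4, 0, 0]; VV[2]=max(VV[2],msg_vec) then VV[2][2]++ -> VV[2]=[4, 3, 4]
Event 9: LOCAL 2: VV[2][2]++ -> VV[2]=[4, 3, 5]
Event 10: SEND 0->1: VV[0][0]++ -> VV[0]=[5, 0, 0], msg_vec=[5, 0, 0]; VV[1]=max(VV[1],msg_vec) then VV[1][1]++ -> VV[1]=[5, 6, 1]
Event 5 stamp: [2, 0, 0]
Event 8 stamp: [4, 0, 0]
[2, 0, 0] <= [4, 0, 0]? True
[4, 0, 0] <= [2, 0, 0]? False
Relation: before

Answer: before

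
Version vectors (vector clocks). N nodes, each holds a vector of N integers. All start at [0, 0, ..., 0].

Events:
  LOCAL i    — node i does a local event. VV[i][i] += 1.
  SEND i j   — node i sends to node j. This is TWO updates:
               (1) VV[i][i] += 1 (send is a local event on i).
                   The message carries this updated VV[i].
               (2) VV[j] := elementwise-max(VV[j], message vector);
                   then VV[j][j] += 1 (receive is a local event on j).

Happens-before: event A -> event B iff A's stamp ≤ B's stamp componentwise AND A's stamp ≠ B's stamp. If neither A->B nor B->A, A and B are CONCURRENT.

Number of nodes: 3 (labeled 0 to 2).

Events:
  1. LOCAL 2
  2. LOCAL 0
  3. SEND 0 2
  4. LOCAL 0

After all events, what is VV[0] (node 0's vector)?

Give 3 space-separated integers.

Answer: 3 0 0

Derivation:
Initial: VV[0]=[0, 0, 0]
Initial: VV[1]=[0, 0, 0]
Initial: VV[2]=[0, 0, 0]
Event 1: LOCAL 2: VV[2][2]++ -> VV[2]=[0, 0, 1]
Event 2: LOCAL 0: VV[0][0]++ -> VV[0]=[1, 0, 0]
Event 3: SEND 0->2: VV[0][0]++ -> VV[0]=[2, 0, 0], msg_vec=[2, 0, 0]; VV[2]=max(VV[2],msg_vec) then VV[2][2]++ -> VV[2]=[2, 0, 2]
Event 4: LOCAL 0: VV[0][0]++ -> VV[0]=[3, 0, 0]
Final vectors: VV[0]=[3, 0, 0]; VV[1]=[0, 0, 0]; VV[2]=[2, 0, 2]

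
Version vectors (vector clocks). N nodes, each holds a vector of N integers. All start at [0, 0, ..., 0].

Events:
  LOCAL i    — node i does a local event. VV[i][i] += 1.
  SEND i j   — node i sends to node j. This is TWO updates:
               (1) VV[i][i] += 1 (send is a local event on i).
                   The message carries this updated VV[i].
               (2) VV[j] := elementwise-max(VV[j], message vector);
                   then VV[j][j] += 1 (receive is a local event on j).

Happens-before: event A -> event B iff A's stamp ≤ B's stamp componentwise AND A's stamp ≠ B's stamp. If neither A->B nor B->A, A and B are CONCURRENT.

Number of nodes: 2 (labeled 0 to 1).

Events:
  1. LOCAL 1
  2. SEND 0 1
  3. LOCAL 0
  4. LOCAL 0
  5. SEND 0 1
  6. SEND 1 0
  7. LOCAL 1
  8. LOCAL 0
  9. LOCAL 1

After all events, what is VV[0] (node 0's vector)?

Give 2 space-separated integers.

Answer: 6 4

Derivation:
Initial: VV[0]=[0, 0]
Initial: VV[1]=[0, 0]
Event 1: LOCAL 1: VV[1][1]++ -> VV[1]=[0, 1]
Event 2: SEND 0->1: VV[0][0]++ -> VV[0]=[1, 0], msg_vec=[1, 0]; VV[1]=max(VV[1],msg_vec) then VV[1][1]++ -> VV[1]=[1, 2]
Event 3: LOCAL 0: VV[0][0]++ -> VV[0]=[2, 0]
Event 4: LOCAL 0: VV[0][0]++ -> VV[0]=[3, 0]
Event 5: SEND 0->1: VV[0][0]++ -> VV[0]=[4, 0], msg_vec=[4, 0]; VV[1]=max(VV[1],msg_vec) then VV[1][1]++ -> VV[1]=[4, 3]
Event 6: SEND 1->0: VV[1][1]++ -> VV[1]=[4, 4], msg_vec=[4, 4]; VV[0]=max(VV[0],msg_vec) then VV[0][0]++ -> VV[0]=[5, 4]
Event 7: LOCAL 1: VV[1][1]++ -> VV[1]=[4, 5]
Event 8: LOCAL 0: VV[0][0]++ -> VV[0]=[6, 4]
Event 9: LOCAL 1: VV[1][1]++ -> VV[1]=[4, 6]
Final vectors: VV[0]=[6, 4]; VV[1]=[4, 6]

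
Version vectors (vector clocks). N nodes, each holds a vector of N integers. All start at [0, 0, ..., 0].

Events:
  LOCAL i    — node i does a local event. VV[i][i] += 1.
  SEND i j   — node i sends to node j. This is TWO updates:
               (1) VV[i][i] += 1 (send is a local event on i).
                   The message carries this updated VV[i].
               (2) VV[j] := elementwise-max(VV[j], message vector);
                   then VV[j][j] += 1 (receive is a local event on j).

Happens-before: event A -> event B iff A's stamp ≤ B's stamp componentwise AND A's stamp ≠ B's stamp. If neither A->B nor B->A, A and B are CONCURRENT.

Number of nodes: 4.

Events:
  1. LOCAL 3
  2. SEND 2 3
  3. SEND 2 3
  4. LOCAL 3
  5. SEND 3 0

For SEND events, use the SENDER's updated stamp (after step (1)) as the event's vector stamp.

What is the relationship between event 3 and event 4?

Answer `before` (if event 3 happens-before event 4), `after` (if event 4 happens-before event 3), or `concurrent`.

Answer: before

Derivation:
Initial: VV[0]=[0, 0, 0, 0]
Initial: VV[1]=[0, 0, 0, 0]
Initial: VV[2]=[0, 0, 0, 0]
Initial: VV[3]=[0, 0, 0, 0]
Event 1: LOCAL 3: VV[3][3]++ -> VV[3]=[0, 0, 0, 1]
Event 2: SEND 2->3: VV[2][2]++ -> VV[2]=[0, 0, 1, 0], msg_vec=[0, 0, 1, 0]; VV[3]=max(VV[3],msg_vec) then VV[3][3]++ -> VV[3]=[0, 0, 1, 2]
Event 3: SEND 2->3: VV[2][2]++ -> VV[2]=[0, 0, 2, 0], msg_vec=[0, 0, 2, 0]; VV[3]=max(VV[3],msg_vec) then VV[3][3]++ -> VV[3]=[0, 0, 2, 3]
Event 4: LOCAL 3: VV[3][3]++ -> VV[3]=[0, 0, 2, 4]
Event 5: SEND 3->0: VV[3][3]++ -> VV[3]=[0, 0, 2, 5], msg_vec=[0, 0, 2, 5]; VV[0]=max(VV[0],msg_vec) then VV[0][0]++ -> VV[0]=[1, 0, 2, 5]
Event 3 stamp: [0, 0, 2, 0]
Event 4 stamp: [0, 0, 2, 4]
[0, 0, 2, 0] <= [0, 0, 2, 4]? True
[0, 0, 2, 4] <= [0, 0, 2, 0]? False
Relation: before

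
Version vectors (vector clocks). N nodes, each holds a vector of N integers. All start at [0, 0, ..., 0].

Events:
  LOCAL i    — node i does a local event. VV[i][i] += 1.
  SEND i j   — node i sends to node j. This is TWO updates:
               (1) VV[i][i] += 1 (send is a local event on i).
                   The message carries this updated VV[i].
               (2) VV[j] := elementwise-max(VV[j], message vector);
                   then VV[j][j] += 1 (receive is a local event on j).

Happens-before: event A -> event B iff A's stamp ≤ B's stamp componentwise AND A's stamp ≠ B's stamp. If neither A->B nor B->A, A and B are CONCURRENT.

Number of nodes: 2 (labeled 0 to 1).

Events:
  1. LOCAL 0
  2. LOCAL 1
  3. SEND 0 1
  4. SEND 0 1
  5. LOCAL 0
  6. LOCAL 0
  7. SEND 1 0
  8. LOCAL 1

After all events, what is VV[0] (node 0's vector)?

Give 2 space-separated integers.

Initial: VV[0]=[0, 0]
Initial: VV[1]=[0, 0]
Event 1: LOCAL 0: VV[0][0]++ -> VV[0]=[1, 0]
Event 2: LOCAL 1: VV[1][1]++ -> VV[1]=[0, 1]
Event 3: SEND 0->1: VV[0][0]++ -> VV[0]=[2, 0], msg_vec=[2, 0]; VV[1]=max(VV[1],msg_vec) then VV[1][1]++ -> VV[1]=[2, 2]
Event 4: SEND 0->1: VV[0][0]++ -> VV[0]=[3, 0], msg_vec=[3, 0]; VV[1]=max(VV[1],msg_vec) then VV[1][1]++ -> VV[1]=[3, 3]
Event 5: LOCAL 0: VV[0][0]++ -> VV[0]=[4, 0]
Event 6: LOCAL 0: VV[0][0]++ -> VV[0]=[5, 0]
Event 7: SEND 1->0: VV[1][1]++ -> VV[1]=[3, 4], msg_vec=[3, 4]; VV[0]=max(VV[0],msg_vec) then VV[0][0]++ -> VV[0]=[6, 4]
Event 8: LOCAL 1: VV[1][1]++ -> VV[1]=[3, 5]
Final vectors: VV[0]=[6, 4]; VV[1]=[3, 5]

Answer: 6 4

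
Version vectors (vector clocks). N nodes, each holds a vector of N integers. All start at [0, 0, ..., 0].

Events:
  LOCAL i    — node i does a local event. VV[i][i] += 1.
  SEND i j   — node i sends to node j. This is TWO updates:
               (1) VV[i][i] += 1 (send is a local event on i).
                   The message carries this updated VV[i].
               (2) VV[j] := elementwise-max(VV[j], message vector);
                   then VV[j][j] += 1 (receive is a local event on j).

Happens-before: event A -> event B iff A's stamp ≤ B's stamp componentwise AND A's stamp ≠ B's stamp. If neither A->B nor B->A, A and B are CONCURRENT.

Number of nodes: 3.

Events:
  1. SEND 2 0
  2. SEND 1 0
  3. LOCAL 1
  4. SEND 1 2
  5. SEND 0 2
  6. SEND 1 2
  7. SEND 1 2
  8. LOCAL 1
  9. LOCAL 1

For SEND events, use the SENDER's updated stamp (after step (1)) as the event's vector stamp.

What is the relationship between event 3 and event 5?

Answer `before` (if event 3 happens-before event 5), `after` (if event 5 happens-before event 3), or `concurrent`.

Answer: concurrent

Derivation:
Initial: VV[0]=[0, 0, 0]
Initial: VV[1]=[0, 0, 0]
Initial: VV[2]=[0, 0, 0]
Event 1: SEND 2->0: VV[2][2]++ -> VV[2]=[0, 0, 1], msg_vec=[0, 0, 1]; VV[0]=max(VV[0],msg_vec) then VV[0][0]++ -> VV[0]=[1, 0, 1]
Event 2: SEND 1->0: VV[1][1]++ -> VV[1]=[0, 1, 0], msg_vec=[0, 1, 0]; VV[0]=max(VV[0],msg_vec) then VV[0][0]++ -> VV[0]=[2, 1, 1]
Event 3: LOCAL 1: VV[1][1]++ -> VV[1]=[0, 2, 0]
Event 4: SEND 1->2: VV[1][1]++ -> VV[1]=[0, 3, 0], msg_vec=[0, 3, 0]; VV[2]=max(VV[2],msg_vec) then VV[2][2]++ -> VV[2]=[0, 3, 2]
Event 5: SEND 0->2: VV[0][0]++ -> VV[0]=[3, 1, 1], msg_vec=[3, 1, 1]; VV[2]=max(VV[2],msg_vec) then VV[2][2]++ -> VV[2]=[3, 3, 3]
Event 6: SEND 1->2: VV[1][1]++ -> VV[1]=[0, 4, 0], msg_vec=[0, 4, 0]; VV[2]=max(VV[2],msg_vec) then VV[2][2]++ -> VV[2]=[3, 4, 4]
Event 7: SEND 1->2: VV[1][1]++ -> VV[1]=[0, 5, 0], msg_vec=[0, 5, 0]; VV[2]=max(VV[2],msg_vec) then VV[2][2]++ -> VV[2]=[3, 5, 5]
Event 8: LOCAL 1: VV[1][1]++ -> VV[1]=[0, 6, 0]
Event 9: LOCAL 1: VV[1][1]++ -> VV[1]=[0, 7, 0]
Event 3 stamp: [0, 2, 0]
Event 5 stamp: [3, 1, 1]
[0, 2, 0] <= [3, 1, 1]? False
[3, 1, 1] <= [0, 2, 0]? False
Relation: concurrent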